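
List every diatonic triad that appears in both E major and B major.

Triads in E major: E (I), F#m (ii), G#m (iii), A (IV), B (V), C#m (vi), D#dim (vii°).
Triads in B major: B (I), C#m (ii), D#m (iii), E (IV), F# (V), G#m (vi), A#dim (vii°).
Shared triads with their functions: E (I in E major, IV in B major); G#m (iii in E major, vi in B major); B (V in E major, I in B major); C#m (vi in E major, ii in B major).

E, G#m, B, C#m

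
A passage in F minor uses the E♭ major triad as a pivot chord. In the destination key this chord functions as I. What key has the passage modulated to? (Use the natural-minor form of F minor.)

E♭ major

The numeral I denotes a major triad on scale degree 1. With E♭ on degree 1, the tonic of the new key is E♭.
Degree 1 carries a major triad in major keys, so the destination is E♭ major.
Check: the diatonic triads of E♭ major are E♭ (I), Fm (ii), Gm (iii), A♭ (IV), B♭ (V), Cm (vi), Ddim (vii°) — E♭ major is indeed I.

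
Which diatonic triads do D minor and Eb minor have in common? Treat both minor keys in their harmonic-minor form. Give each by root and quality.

Triads in D minor (harmonic minor): Dm (i), Edim (ii°), Faug (III+), Gm (iv), A (V), Bb (VI), C#dim (vii°).
Triads in Eb minor (harmonic minor): Ebm (i), Fdim (ii°), Gbaug (III+), Abm (iv), Bb (V), Cb (VI), Ddim (vii°).
Shared triads with their functions: Bb (VI in D minor, V in Eb minor).

Bb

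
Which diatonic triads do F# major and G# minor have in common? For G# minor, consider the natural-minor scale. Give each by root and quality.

F#, G#m, B, D#m

Triads in F# major: F# major (I), G# minor (ii), A# minor (iii), B major (IV), C# major (V), D# minor (vi), E# diminished (vii°).
Triads in G# minor (natural minor): G# minor (i), A# diminished (ii°), B major (III), C# minor (iv), D# minor (v), E major (VI), F# major (VII).
Shared triads with their functions: F# major (I in F# major, VII in G# minor); G# minor (ii in F# major, i in G# minor); B major (IV in F# major, III in G# minor); D# minor (vi in F# major, v in G# minor).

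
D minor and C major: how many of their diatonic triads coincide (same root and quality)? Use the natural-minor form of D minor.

4

Diatonic triads of D minor (natural minor): Dm (i), Edim (ii°), F (III), Gm (iv), Am (v), Bb (VI), C (VII).
Diatonic triads of C major: C (I), Dm (ii), Em (iii), F (IV), G (V), Am (vi), Bdim (vii°).
Matching root and quality in both lists: Dm, F, Am, C.
That gives 4 common triads.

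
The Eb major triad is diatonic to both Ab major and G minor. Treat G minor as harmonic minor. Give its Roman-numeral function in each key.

The scale of Ab major is Ab Bb C Db Eb F G; Eb is degree 5, and the triad built there (Eb-G-Bb) is major, so it is V.
The scale of G minor (harmonic minor) is G A Bb C D Eb F#; Eb is degree 6, and the triad built there (Eb-G-Bb) is major, so it is VI.

V in Ab major; VI in G minor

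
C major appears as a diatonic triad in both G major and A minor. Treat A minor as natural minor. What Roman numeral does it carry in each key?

IV in G major; III in A minor

The scale of G major is G A B C D E F#; C is degree 4, and the triad built there (C-E-G) is major, so it is IV.
The scale of A minor (natural minor) is A B C D E F G; C is degree 3, and the triad built there (C-E-G) is major, so it is III.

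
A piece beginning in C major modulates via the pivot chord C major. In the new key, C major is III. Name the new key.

A minor

The numeral III denotes a major triad on scale degree 3. With C on degree 3, the tonic of the new key is A.
Degree 3 carries a major triad in natural-minor keys, so the destination is A minor.
Check: the diatonic triads of A minor (natural minor) are Am (i), Bdim (ii°), C (III), Dm (iv), Em (v), F (VI), G (VII) — C major is indeed III.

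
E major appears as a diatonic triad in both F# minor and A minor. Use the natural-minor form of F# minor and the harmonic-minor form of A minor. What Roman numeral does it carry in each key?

VII in F# minor; V in A minor

The scale of F# minor (natural minor) is F# G# A B C# D E; E is degree 7, and the triad built there (E-G#-B) is major, so it is VII.
The scale of A minor (harmonic minor) is A B C D E F G#; E is degree 5, and the triad built there (E-G#-B) is major, so it is V.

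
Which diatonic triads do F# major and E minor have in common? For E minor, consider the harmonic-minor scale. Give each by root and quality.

B

Triads in F# major: F# (I), G#m (ii), A#m (iii), B (IV), C# (V), D#m (vi), E#dim (vii°).
Triads in E minor (harmonic minor): Em (i), F#dim (ii°), Gaug (III+), Am (iv), B (V), C (VI), D#dim (vii°).
Shared triads with their functions: B (IV in F# major, V in E minor).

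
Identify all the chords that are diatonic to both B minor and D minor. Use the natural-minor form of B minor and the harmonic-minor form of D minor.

Triads in B minor (natural minor): Bm (i), C♯dim (ii°), D (III), Em (iv), F♯m (v), G (VI), A (VII).
Triads in D minor (harmonic minor): Dm (i), Edim (ii°), Faug (III+), Gm (iv), A (V), B♭ (VI), C♯dim (vii°).
Shared triads with their functions: C♯dim (ii° in B minor, vii° in D minor); A (VII in B minor, V in D minor).

C♯dim, A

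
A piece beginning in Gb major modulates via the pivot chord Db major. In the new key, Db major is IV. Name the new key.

Ab major

The numeral IV denotes a major triad on scale degree 4. With Db on degree 4, the tonic of the new key is Ab.
Degree 4 carries a major triad in major keys, so the destination is Ab major.
Check: the diatonic triads of Ab major are Ab (I), Bbm (ii), Cm (iii), Db (IV), Eb (V), Fm (vi), Gdim (vii°) — Db major is indeed IV.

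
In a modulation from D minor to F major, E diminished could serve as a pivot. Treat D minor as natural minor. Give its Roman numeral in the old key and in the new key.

ii° in D minor; vii° in F major

The scale of D minor (natural minor) is D E F G A Bb C; E is degree 2, and the triad built there (E-G-Bb) is diminished, so it is ii°.
The scale of F major is F G A Bb C D E; E is degree 7, and the triad built there (E-G-Bb) is diminished, so it is vii°.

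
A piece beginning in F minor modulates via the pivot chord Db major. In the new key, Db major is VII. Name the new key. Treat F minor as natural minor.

Eb minor

The numeral VII denotes a major triad on scale degree 7. With Db on degree 7, the tonic of the new key is Eb.
Degree 7 carries a major triad in natural-minor keys, so the destination is Eb minor.
Check: the diatonic triads of Eb minor (natural minor) are Ebm (i), Fdim (ii°), Gb (III), Abm (iv), Bbm (v), Cb (VI), Db (VII) — Db major is indeed VII.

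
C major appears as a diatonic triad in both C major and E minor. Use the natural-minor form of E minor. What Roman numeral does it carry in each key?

The scale of C major is C D E F G A B; C is degree 1, and the triad built there (C-E-G) is major, so it is I.
The scale of E minor (natural minor) is E F# G A B C D; C is degree 6, and the triad built there (C-E-G) is major, so it is VI.

I in C major; VI in E minor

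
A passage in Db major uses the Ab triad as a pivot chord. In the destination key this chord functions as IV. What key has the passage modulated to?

The numeral IV denotes a major triad on scale degree 4. With Ab on degree 4, the tonic of the new key is Eb.
Degree 4 carries a major triad in major keys, so the destination is Eb major.
Check: the diatonic triads of Eb major are Eb (I), Fm (ii), Gm (iii), Ab (IV), Bb (V), Cm (vi), Ddim (vii°) — Ab is indeed IV.

Eb major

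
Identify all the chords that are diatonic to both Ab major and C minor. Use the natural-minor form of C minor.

Ab, Cm, Eb, Fm

Triads in Ab major: Ab (I), Bbm (ii), Cm (iii), Db (IV), Eb (V), Fm (vi), Gdim (vii°).
Triads in C minor (natural minor): Cm (i), Ddim (ii°), Eb (III), Fm (iv), Gm (v), Ab (VI), Bb (VII).
Shared triads with their functions: Ab (I in Ab major, VI in C minor); Cm (iii in Ab major, i in C minor); Eb (V in Ab major, III in C minor); Fm (vi in Ab major, iv in C minor).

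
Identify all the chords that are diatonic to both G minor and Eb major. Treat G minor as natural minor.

Gm, Bb, Cm, Eb

Triads in G minor (natural minor): Gm (i), Adim (ii°), Bb (III), Cm (iv), Dm (v), Eb (VI), F (VII).
Triads in Eb major: Eb (I), Fm (ii), Gm (iii), Ab (IV), Bb (V), Cm (vi), Ddim (vii°).
Shared triads with their functions: Gm (i in G minor, iii in Eb major); Bb (III in G minor, V in Eb major); Cm (iv in G minor, vi in Eb major); Eb (VI in G minor, I in Eb major).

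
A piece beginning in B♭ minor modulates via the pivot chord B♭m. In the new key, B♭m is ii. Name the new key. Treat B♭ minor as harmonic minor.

A♭ major

The numeral ii denotes a minor triad on scale degree 2. With B♭ on degree 2, the tonic of the new key is A♭.
Degree 2 carries a minor triad in major keys, so the destination is A♭ major.
Check: the diatonic triads of A♭ major are A♭ (I), B♭m (ii), Cm (iii), D♭ (IV), E♭ (V), Fm (vi), Gdim (vii°) — B♭m is indeed ii.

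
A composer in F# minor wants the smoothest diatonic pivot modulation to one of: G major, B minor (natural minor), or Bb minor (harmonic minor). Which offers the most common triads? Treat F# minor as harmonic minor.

B minor

Triads of F# minor (harmonic minor): F# minor (i), G# diminished (ii°), A augmented (III+), B minor (iv), C# major (V), D major (VI), E# diminished (vii°).
G major shares 2: Bm, D.
B minor (natural minor) shares 3: F#m, Bm, D.
Bb minor (harmonic minor) shares 0: none.
The most common triads (3) are shared with B minor.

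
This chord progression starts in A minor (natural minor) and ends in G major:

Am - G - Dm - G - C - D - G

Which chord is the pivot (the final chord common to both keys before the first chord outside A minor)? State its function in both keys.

C — III in A minor, IV in G major

Chords diatonic to A minor: Am, Bdim, C, Dm, Em, F, G.
Reading the progression, the first chord not in that set is D, so the modulation leaves A minor there.
The chord immediately before D is C, which is diatonic to both keys: III in A minor and IV in G major.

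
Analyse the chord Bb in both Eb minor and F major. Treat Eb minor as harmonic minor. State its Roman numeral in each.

The scale of Eb minor (harmonic minor) is Eb F Gb Ab Bb Cb D; Bb is degree 5, and the triad built there (Bb-D-F) is major, so it is V.
The scale of F major is F G A Bb C D E; Bb is degree 4, and the triad built there (Bb-D-F) is major, so it is IV.

V in Eb minor; IV in F major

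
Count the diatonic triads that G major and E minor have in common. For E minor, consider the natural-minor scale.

7

Diatonic triads of G major: G major (I), A minor (ii), B minor (iii), C major (IV), D major (V), E minor (vi), F# diminished (vii°).
Diatonic triads of E minor (natural minor): E minor (i), F# diminished (ii°), G major (III), A minor (iv), B minor (v), C major (VI), D major (VII).
Matching root and quality in both lists: G major, A minor, B minor, C major, D major, E minor, F# diminished.
That gives 7 common triads.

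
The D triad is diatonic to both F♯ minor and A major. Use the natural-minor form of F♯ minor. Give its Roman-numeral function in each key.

VI in F♯ minor; IV in A major

The scale of F♯ minor (natural minor) is F♯ G♯ A B C♯ D E; D is degree 6, and the triad built there (D-F♯-A) is major, so it is VI.
The scale of A major is A B C♯ D E F♯ G♯; D is degree 4, and the triad built there (D-F♯-A) is major, so it is IV.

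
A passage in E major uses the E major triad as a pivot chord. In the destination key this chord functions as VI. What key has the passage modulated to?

The numeral VI denotes a major triad on scale degree 6. With E on degree 6, the tonic of the new key is G#.
Degree 6 carries a major triad in minor keys, so the destination is G# minor.
Check: the diatonic triads of G# minor (natural minor) are G#m (i), A#dim (ii°), B (III), C#m (iv), D#m (v), E (VI), F# (VII) — E major is indeed VI.

G# minor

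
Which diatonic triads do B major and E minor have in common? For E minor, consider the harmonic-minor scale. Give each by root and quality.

Triads in B major: B major (I), C# minor (ii), D# minor (iii), E major (IV), F# major (V), G# minor (vi), A# diminished (vii°).
Triads in E minor (harmonic minor): E minor (i), F# diminished (ii°), G augmented (III+), A minor (iv), B major (V), C major (VI), D# diminished (vii°).
Shared triads with their functions: B major (I in B major, V in E minor).

B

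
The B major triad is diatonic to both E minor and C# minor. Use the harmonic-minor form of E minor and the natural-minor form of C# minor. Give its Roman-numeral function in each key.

The scale of E minor (harmonic minor) is E F# G A B C D#; B is degree 5, and the triad built there (B-D#-F#) is major, so it is V.
The scale of C# minor (natural minor) is C# D# E F# G# A B; B is degree 7, and the triad built there (B-D#-F#) is major, so it is VII.

V in E minor; VII in C# minor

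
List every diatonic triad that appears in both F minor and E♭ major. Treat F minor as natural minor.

Fm, A♭, Cm, E♭

Triads in F minor (natural minor): Fm (i), Gdim (ii°), A♭ (III), B♭m (iv), Cm (v), D♭ (VI), E♭ (VII).
Triads in E♭ major: E♭ (I), Fm (ii), Gm (iii), A♭ (IV), B♭ (V), Cm (vi), Ddim (vii°).
Shared triads with their functions: Fm (i in F minor, ii in E♭ major); A♭ (III in F minor, IV in E♭ major); Cm (v in F minor, vi in E♭ major); E♭ (VII in F minor, I in E♭ major).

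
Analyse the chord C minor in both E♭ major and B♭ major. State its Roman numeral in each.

vi in E♭ major; ii in B♭ major

The scale of E♭ major is E♭ F G A♭ B♭ C D; C is degree 6, and the triad built there (C-E♭-G) is minor, so it is vi.
The scale of B♭ major is B♭ C D E♭ F G A; C is degree 2, and the triad built there (C-E♭-G) is minor, so it is ii.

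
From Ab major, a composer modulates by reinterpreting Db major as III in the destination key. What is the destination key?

The numeral III denotes a major triad on scale degree 3. With Db on degree 3, the tonic of the new key is Bb.
Degree 3 carries a major triad in natural-minor keys, so the destination is Bb minor.
Check: the diatonic triads of Bb minor (natural minor) are Bbm (i), Cdim (ii°), Db (III), Ebm (iv), Fm (v), Gb (VI), Ab (VII) — Db major is indeed III.

Bb minor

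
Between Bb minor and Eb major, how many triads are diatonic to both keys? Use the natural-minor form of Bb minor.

2

Diatonic triads of Bb minor (natural minor): Bbm (i), Cdim (ii°), Db (III), Ebm (iv), Fm (v), Gb (VI), Ab (VII).
Diatonic triads of Eb major: Eb (I), Fm (ii), Gm (iii), Ab (IV), Bb (V), Cm (vi), Ddim (vii°).
Matching root and quality in both lists: Fm, Ab.
That gives 2 common triads.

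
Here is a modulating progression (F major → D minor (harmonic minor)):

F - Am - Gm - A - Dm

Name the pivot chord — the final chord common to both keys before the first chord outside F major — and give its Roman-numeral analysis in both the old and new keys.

Chords diatonic to F major: F, Gm, Am, Bb, C, Dm, Edim.
Reading the progression, the first chord not in that set is A, so the modulation leaves F major there.
The chord immediately before A is Gm, which is diatonic to both keys: ii in F major and iv in D minor.

Gm — ii in F major, iv in D minor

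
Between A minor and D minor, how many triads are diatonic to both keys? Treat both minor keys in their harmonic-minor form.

1

Diatonic triads of A minor (harmonic minor): Am (i), Bdim (ii°), Caug (III+), Dm (iv), E (V), F (VI), G#dim (vii°).
Diatonic triads of D minor (harmonic minor): Dm (i), Edim (ii°), Faug (III+), Gm (iv), A (V), Bb (VI), C#dim (vii°).
Matching root and quality in both lists: Dm.
That gives 1 common triad.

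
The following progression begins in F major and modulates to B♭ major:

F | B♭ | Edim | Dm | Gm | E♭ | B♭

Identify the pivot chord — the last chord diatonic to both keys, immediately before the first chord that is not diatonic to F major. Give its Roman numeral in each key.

Chords diatonic to F major: F, Gm, Am, B♭, C, Dm, Edim.
Reading the progression, the first chord not in that set is E♭, so the modulation leaves F major there.
The chord immediately before E♭ is Gm, which is diatonic to both keys: ii in F major and vi in B♭ major.

Gm — ii in F major, vi in B♭ major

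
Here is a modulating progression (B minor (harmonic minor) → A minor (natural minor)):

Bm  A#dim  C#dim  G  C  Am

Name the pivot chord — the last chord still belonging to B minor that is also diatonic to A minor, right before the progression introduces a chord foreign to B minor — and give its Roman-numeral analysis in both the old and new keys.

Chords diatonic to B minor: Bm, C#dim, Daug, Em, F#, G, A#dim.
Reading the progression, the first chord not in that set is C, so the modulation leaves B minor there.
The chord immediately before C is G, which is diatonic to both keys: VI in B minor and VII in A minor.

G — VI in B minor, VII in A minor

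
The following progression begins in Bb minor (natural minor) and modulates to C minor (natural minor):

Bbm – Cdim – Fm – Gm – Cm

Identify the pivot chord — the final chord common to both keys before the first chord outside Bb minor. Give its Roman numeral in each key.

Fm — v in Bb minor, iv in C minor

Chords diatonic to Bb minor: Bbm, Cdim, Db, Ebm, Fm, Gb, Ab.
Reading the progression, the first chord not in that set is Gm, so the modulation leaves Bb minor there.
The chord immediately before Gm is Fm, which is diatonic to both keys: v in Bb minor and iv in C minor.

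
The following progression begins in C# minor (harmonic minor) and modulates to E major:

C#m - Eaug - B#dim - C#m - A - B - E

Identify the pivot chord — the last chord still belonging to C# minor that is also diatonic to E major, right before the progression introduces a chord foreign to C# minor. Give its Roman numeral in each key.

Chords diatonic to C# minor: C#m, D#dim, Eaug, F#m, G#, A, B#dim.
Reading the progression, the first chord not in that set is B, so the modulation leaves C# minor there.
The chord immediately before B is A, which is diatonic to both keys: VI in C# minor and IV in E major.

A — VI in C# minor, IV in E major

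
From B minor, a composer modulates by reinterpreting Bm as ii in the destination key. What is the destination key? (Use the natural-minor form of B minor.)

The numeral ii denotes a minor triad on scale degree 2. With B on degree 2, the tonic of the new key is A.
Degree 2 carries a minor triad in major keys, so the destination is A major.
Check: the diatonic triads of A major are A (I), Bm (ii), C#m (iii), D (IV), E (V), F#m (vi), G#dim (vii°) — Bm is indeed ii.

A major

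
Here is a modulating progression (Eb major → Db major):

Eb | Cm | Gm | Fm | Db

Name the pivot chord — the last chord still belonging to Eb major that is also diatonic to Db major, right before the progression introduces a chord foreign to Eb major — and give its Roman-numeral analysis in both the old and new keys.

Fm — ii in Eb major, iii in Db major

Chords diatonic to Eb major: Eb, Fm, Gm, Ab, Bb, Cm, Ddim.
Reading the progression, the first chord not in that set is Db, so the modulation leaves Eb major there.
The chord immediately before Db is Fm, which is diatonic to both keys: ii in Eb major and iii in Db major.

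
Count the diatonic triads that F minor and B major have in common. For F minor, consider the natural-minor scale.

Diatonic triads of F minor (natural minor): Fm (i), Gdim (ii°), Ab (III), Bbm (iv), Cm (v), Db (VI), Eb (VII).
Diatonic triads of B major: B (I), C#m (ii), D#m (iii), E (IV), F# (V), G#m (vi), A#dim (vii°).
No triad has the same root and quality in both keys.

0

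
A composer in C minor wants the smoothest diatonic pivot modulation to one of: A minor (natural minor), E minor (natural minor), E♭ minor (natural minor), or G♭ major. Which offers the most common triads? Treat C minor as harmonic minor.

A minor

Triads of C minor (harmonic minor): C minor (i), D diminished (ii°), E♭ augmented (III+), F minor (iv), G major (V), A♭ major (VI), B diminished (vii°).
A minor (natural minor) shares 2: G, Bdim.
E minor (natural minor) shares 1: G.
E♭ minor (natural minor) shares 0: none.
G♭ major shares 0: none.
The most common triads (2) are shared with A minor.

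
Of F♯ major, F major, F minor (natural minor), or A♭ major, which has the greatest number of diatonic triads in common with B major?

F♯ major

Triads of B major: B (I), C♯m (ii), D♯m (iii), E (IV), F♯ (V), G♯m (vi), A♯dim (vii°).
F♯ major shares 4: B, D♯m, F♯, G♯m.
F major shares 0: none.
F minor (natural minor) shares 0: none.
A♭ major shares 0: none.
The most common triads (4) are shared with F♯ major.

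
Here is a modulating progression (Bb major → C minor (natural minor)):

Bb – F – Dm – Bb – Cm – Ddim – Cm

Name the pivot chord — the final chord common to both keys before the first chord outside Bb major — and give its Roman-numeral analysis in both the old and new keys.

Cm — ii in Bb major, i in C minor

Chords diatonic to Bb major: Bb, Cm, Dm, Eb, F, Gm, Adim.
Reading the progression, the first chord not in that set is Ddim, so the modulation leaves Bb major there.
The chord immediately before Ddim is Cm, which is diatonic to both keys: ii in Bb major and i in C minor.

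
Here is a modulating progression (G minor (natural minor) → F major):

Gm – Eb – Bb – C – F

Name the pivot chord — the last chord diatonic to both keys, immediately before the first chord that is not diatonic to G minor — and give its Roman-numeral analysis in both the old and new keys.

Chords diatonic to G minor: Gm, Adim, Bb, Cm, Dm, Eb, F.
Reading the progression, the first chord not in that set is C, so the modulation leaves G minor there.
The chord immediately before C is Bb, which is diatonic to both keys: III in G minor and IV in F major.

Bb — III in G minor, IV in F major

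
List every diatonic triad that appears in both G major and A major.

Triads in G major: G major (I), A minor (ii), B minor (iii), C major (IV), D major (V), E minor (vi), F# diminished (vii°).
Triads in A major: A major (I), B minor (ii), C# minor (iii), D major (IV), E major (V), F# minor (vi), G# diminished (vii°).
Shared triads with their functions: B minor (iii in G major, ii in A major); D major (V in G major, IV in A major).

Bm, D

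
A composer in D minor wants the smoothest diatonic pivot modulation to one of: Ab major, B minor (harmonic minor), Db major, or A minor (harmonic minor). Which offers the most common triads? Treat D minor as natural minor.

Triads of D minor (natural minor): Dm (i), Edim (ii°), F (III), Gm (iv), Am (v), Bb (VI), C (VII).
Ab major shares 0: none.
B minor (harmonic minor) shares 0: none.
Db major shares 0: none.
A minor (harmonic minor) shares 3: Dm, F, Am.
The most common triads (3) are shared with A minor.

A minor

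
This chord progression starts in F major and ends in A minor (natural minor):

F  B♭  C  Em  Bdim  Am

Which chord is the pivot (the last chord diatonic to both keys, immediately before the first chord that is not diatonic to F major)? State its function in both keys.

C — V in F major, III in A minor

Chords diatonic to F major: F, Gm, Am, B♭, C, Dm, Edim.
Reading the progression, the first chord not in that set is Em, so the modulation leaves F major there.
The chord immediately before Em is C, which is diatonic to both keys: V in F major and III in A minor.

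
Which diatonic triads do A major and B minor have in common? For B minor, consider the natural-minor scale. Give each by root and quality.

Triads in A major: A (I), Bm (ii), C#m (iii), D (IV), E (V), F#m (vi), G#dim (vii°).
Triads in B minor (natural minor): Bm (i), C#dim (ii°), D (III), Em (iv), F#m (v), G (VI), A (VII).
Shared triads with their functions: A (I in A major, VII in B minor); Bm (ii in A major, i in B minor); D (IV in A major, III in B minor); F#m (vi in A major, v in B minor).

A, Bm, D, F#m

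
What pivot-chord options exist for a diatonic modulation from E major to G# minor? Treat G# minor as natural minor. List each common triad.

E, G#m, B, C#m

Triads in E major: E (I), F#m (ii), G#m (iii), A (IV), B (V), C#m (vi), D#dim (vii°).
Triads in G# minor (natural minor): G#m (i), A#dim (ii°), B (III), C#m (iv), D#m (v), E (VI), F# (VII).
Shared triads with their functions: E (I in E major, VI in G# minor); G#m (iii in E major, i in G# minor); B (V in E major, III in G# minor); C#m (vi in E major, iv in G# minor).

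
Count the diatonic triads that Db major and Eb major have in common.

2

Diatonic triads of Db major: Db (I), Ebm (ii), Fm (iii), Gb (IV), Ab (V), Bbm (vi), Cdim (vii°).
Diatonic triads of Eb major: Eb (I), Fm (ii), Gm (iii), Ab (IV), Bb (V), Cm (vi), Ddim (vii°).
Matching root and quality in both lists: Fm, Ab.
That gives 2 common triads.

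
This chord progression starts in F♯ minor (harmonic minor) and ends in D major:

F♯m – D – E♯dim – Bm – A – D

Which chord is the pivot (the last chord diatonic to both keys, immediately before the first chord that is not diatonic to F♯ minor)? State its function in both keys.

Bm — iv in F♯ minor, vi in D major

Chords diatonic to F♯ minor: F♯m, G♯dim, Aaug, Bm, C♯, D, E♯dim.
Reading the progression, the first chord not in that set is A, so the modulation leaves F♯ minor there.
The chord immediately before A is Bm, which is diatonic to both keys: iv in F♯ minor and vi in D major.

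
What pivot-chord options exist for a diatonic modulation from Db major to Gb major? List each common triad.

Triads in Db major: Db (I), Ebm (ii), Fm (iii), Gb (IV), Ab (V), Bbm (vi), Cdim (vii°).
Triads in Gb major: Gb (I), Abm (ii), Bbm (iii), Cb (IV), Db (V), Ebm (vi), Fdim (vii°).
Shared triads with their functions: Db (I in Db major, V in Gb major); Ebm (ii in Db major, vi in Gb major); Gb (IV in Db major, I in Gb major); Bbm (vi in Db major, iii in Gb major).

Db, Ebm, Gb, Bbm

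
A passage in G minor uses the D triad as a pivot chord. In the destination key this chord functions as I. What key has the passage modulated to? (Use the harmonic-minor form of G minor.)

D major

The numeral I denotes a major triad on scale degree 1. With D on degree 1, the tonic of the new key is D.
Degree 1 carries a major triad in major keys, so the destination is D major.
Check: the diatonic triads of D major are D (I), Em (ii), F#m (iii), G (IV), A (V), Bm (vi), C#dim (vii°) — D is indeed I.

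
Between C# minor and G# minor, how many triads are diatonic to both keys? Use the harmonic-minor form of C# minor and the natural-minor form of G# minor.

1

Diatonic triads of C# minor (harmonic minor): C#m (i), D#dim (ii°), Eaug (III+), F#m (iv), G# (V), A (VI), B#dim (vii°).
Diatonic triads of G# minor (natural minor): G#m (i), A#dim (ii°), B (III), C#m (iv), D#m (v), E (VI), F# (VII).
Matching root and quality in both lists: C#m.
That gives 1 common triad.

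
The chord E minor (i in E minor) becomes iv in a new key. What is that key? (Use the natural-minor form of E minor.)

The numeral iv denotes a minor triad on scale degree 4. With E on degree 4, the tonic of the new key is B.
Degree 4 carries a minor triad in minor keys, so the destination is B minor.
Check: the diatonic triads of B minor (natural minor) are Bm (i), C#dim (ii°), D (III), Em (iv), F#m (v), G (VI), A (VII) — E minor is indeed iv.

B minor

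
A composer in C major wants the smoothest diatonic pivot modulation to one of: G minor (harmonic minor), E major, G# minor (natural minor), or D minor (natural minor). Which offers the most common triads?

D minor

Triads of C major: C (I), Dm (ii), Em (iii), F (IV), G (V), Am (vi), Bdim (vii°).
G minor (harmonic minor) shares 0: none.
E major shares 0: none.
G# minor (natural minor) shares 0: none.
D minor (natural minor) shares 4: C, Dm, F, Am.
The most common triads (4) are shared with D minor.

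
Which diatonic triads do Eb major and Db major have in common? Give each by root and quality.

Fm, Ab

Triads in Eb major: Eb major (I), F minor (ii), G minor (iii), Ab major (IV), Bb major (V), C minor (vi), D diminished (vii°).
Triads in Db major: Db major (I), Eb minor (ii), F minor (iii), Gb major (IV), Ab major (V), Bb minor (vi), C diminished (vii°).
Shared triads with their functions: F minor (ii in Eb major, iii in Db major); Ab major (IV in Eb major, V in Db major).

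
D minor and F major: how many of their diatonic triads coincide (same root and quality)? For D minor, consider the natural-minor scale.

Diatonic triads of D minor (natural minor): D minor (i), E diminished (ii°), F major (III), G minor (iv), A minor (v), B♭ major (VI), C major (VII).
Diatonic triads of F major: F major (I), G minor (ii), A minor (iii), B♭ major (IV), C major (V), D minor (vi), E diminished (vii°).
Matching root and quality in both lists: D minor, E diminished, F major, G minor, A minor, B♭ major, C major.
That gives 7 common triads.

7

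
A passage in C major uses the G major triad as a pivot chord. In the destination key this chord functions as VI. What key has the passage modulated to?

The numeral VI denotes a major triad on scale degree 6. With G on degree 6, the tonic of the new key is B.
Degree 6 carries a major triad in minor keys, so the destination is B minor.
Check: the diatonic triads of B minor (natural minor) are Bm (i), C#dim (ii°), D (III), Em (iv), F#m (v), G (VI), A (VII) — G major is indeed VI.

B minor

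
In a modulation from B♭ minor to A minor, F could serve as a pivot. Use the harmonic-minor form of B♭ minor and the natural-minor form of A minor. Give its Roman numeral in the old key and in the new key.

The scale of B♭ minor (harmonic minor) is B♭ C D♭ E♭ F G♭ A; F is degree 5, and the triad built there (F-A-C) is major, so it is V.
The scale of A minor (natural minor) is A B C D E F G; F is degree 6, and the triad built there (F-A-C) is major, so it is VI.

V in B♭ minor; VI in A minor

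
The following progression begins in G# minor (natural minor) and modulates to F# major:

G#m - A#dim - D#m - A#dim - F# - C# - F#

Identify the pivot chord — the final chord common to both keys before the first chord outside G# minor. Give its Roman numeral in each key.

F# — VII in G# minor, I in F# major

Chords diatonic to G# minor: G#m, A#dim, B, C#m, D#m, E, F#.
Reading the progression, the first chord not in that set is C#, so the modulation leaves G# minor there.
The chord immediately before C# is F#, which is diatonic to both keys: VII in G# minor and I in F# major.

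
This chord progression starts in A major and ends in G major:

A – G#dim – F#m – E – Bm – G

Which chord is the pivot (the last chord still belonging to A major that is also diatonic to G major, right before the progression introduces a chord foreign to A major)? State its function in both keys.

Chords diatonic to A major: A, Bm, C#m, D, E, F#m, G#dim.
Reading the progression, the first chord not in that set is G, so the modulation leaves A major there.
The chord immediately before G is Bm, which is diatonic to both keys: ii in A major and iii in G major.

Bm — ii in A major, iii in G major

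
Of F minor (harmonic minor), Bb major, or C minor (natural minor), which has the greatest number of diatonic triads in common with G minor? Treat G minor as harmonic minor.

Triads of G minor (harmonic minor): Gm (i), Adim (ii°), Bbaug (III+), Cm (iv), D (V), Eb (VI), F#dim (vii°).
F minor (harmonic minor) shares 0: none.
Bb major shares 4: Gm, Adim, Cm, Eb.
C minor (natural minor) shares 3: Gm, Cm, Eb.
The most common triads (4) are shared with Bb major.

Bb major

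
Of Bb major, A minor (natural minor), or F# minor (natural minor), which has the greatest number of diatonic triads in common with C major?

Triads of C major: C major (I), D minor (ii), E minor (iii), F major (IV), G major (V), A minor (vi), B diminished (vii°).
Bb major shares 2: Dm, F.
A minor (natural minor) shares 7: C, Dm, Em, F, G, Am, Bdim.
F# minor (natural minor) shares 0: none.
The most common triads (7) are shared with A minor.

A minor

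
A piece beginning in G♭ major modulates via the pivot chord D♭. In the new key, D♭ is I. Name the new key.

D♭ major

The numeral I denotes a major triad on scale degree 1. With D♭ on degree 1, the tonic of the new key is D♭.
Degree 1 carries a major triad in major keys, so the destination is D♭ major.
Check: the diatonic triads of D♭ major are D♭ (I), E♭m (ii), Fm (iii), G♭ (IV), A♭ (V), B♭m (vi), Cdim (vii°) — D♭ is indeed I.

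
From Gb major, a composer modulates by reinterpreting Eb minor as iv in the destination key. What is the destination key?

Bb minor

The numeral iv denotes a minor triad on scale degree 4. With Eb on degree 4, the tonic of the new key is Bb.
Degree 4 carries a minor triad in minor keys, so the destination is Bb minor.
Check: the diatonic triads of Bb minor (natural minor) are Bbm (i), Cdim (ii°), Db (III), Ebm (iv), Fm (v), Gb (VI), Ab (VII) — Eb minor is indeed iv.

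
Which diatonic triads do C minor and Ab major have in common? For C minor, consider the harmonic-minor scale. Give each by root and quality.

Cm, Fm, Ab

Triads in C minor (harmonic minor): C minor (i), D diminished (ii°), Eb augmented (III+), F minor (iv), G major (V), Ab major (VI), B diminished (vii°).
Triads in Ab major: Ab major (I), Bb minor (ii), C minor (iii), Db major (IV), Eb major (V), F minor (vi), G diminished (vii°).
Shared triads with their functions: C minor (i in C minor, iii in Ab major); F minor (iv in C minor, vi in Ab major); Ab major (VI in C minor, I in Ab major).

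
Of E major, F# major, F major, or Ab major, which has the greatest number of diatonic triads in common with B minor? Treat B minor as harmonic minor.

Triads of B minor (harmonic minor): Bm (i), C#dim (ii°), Daug (III+), Em (iv), F# (V), G (VI), A#dim (vii°).
E major shares 0: none.
F# major shares 1: F#.
F major shares 0: none.
Ab major shares 0: none.
The most common triads (1) are shared with F# major.

F# major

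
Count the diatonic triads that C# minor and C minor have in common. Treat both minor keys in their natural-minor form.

Diatonic triads of C# minor (natural minor): C#m (i), D#dim (ii°), E (III), F#m (iv), G#m (v), A (VI), B (VII).
Diatonic triads of C minor (natural minor): Cm (i), Ddim (ii°), Eb (III), Fm (iv), Gm (v), Ab (VI), Bb (VII).
No triad has the same root and quality in both keys.

0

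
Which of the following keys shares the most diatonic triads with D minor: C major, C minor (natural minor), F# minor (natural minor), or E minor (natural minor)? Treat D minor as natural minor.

Triads of D minor (natural minor): Dm (i), Edim (ii°), F (III), Gm (iv), Am (v), Bb (VI), C (VII).
C major shares 4: Dm, F, Am, C.
C minor (natural minor) shares 2: Gm, Bb.
F# minor (natural minor) shares 0: none.
E minor (natural minor) shares 2: Am, C.
The most common triads (4) are shared with C major.

C major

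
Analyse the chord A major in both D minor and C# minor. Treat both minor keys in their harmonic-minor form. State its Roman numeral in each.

The scale of D minor (harmonic minor) is D E F G A Bb C#; A is degree 5, and the triad built there (A-C#-E) is major, so it is V.
The scale of C# minor (harmonic minor) is C# D# E F# G# A B#; A is degree 6, and the triad built there (A-C#-E) is major, so it is VI.

V in D minor; VI in C# minor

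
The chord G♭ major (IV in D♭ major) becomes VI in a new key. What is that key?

The numeral VI denotes a major triad on scale degree 6. With G♭ on degree 6, the tonic of the new key is B♭.
Degree 6 carries a major triad in minor keys, so the destination is B♭ minor.
Check: the diatonic triads of B♭ minor (natural minor) are B♭m (i), Cdim (ii°), D♭ (III), E♭m (iv), Fm (v), G♭ (VI), A♭ (VII) — G♭ major is indeed VI.

B♭ minor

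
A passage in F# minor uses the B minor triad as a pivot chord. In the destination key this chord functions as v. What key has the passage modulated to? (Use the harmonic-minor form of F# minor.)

The numeral v denotes a minor triad on scale degree 5. With B on degree 5, the tonic of the new key is E.
Degree 5 carries a minor triad in natural-minor keys, so the destination is E minor.
Check: the diatonic triads of E minor (natural minor) are Em (i), F#dim (ii°), G (III), Am (iv), Bm (v), C (VI), D (VII) — B minor is indeed v.

E minor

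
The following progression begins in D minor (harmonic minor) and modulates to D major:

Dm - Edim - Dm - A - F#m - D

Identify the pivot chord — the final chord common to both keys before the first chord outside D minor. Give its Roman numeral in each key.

Chords diatonic to D minor: Dm, Edim, Faug, Gm, A, Bb, C#dim.
Reading the progression, the first chord not in that set is F#m, so the modulation leaves D minor there.
The chord immediately before F#m is A, which is diatonic to both keys: V in D minor and V in D major.

A — V in D minor, V in D major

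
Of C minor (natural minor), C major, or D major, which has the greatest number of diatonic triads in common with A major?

D major

Triads of A major: A major (I), B minor (ii), C# minor (iii), D major (IV), E major (V), F# minor (vi), G# diminished (vii°).
C minor (natural minor) shares 0: none.
C major shares 0: none.
D major shares 4: A, Bm, D, F#m.
The most common triads (4) are shared with D major.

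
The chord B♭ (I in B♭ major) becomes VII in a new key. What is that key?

C minor

The numeral VII denotes a major triad on scale degree 7. With B♭ on degree 7, the tonic of the new key is C.
Degree 7 carries a major triad in natural-minor keys, so the destination is C minor.
Check: the diatonic triads of C minor (natural minor) are Cm (i), Ddim (ii°), E♭ (III), Fm (iv), Gm (v), A♭ (VI), B♭ (VII) — B♭ is indeed VII.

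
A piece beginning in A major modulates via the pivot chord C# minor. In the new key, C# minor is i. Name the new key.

The numeral i denotes a minor triad on scale degree 1. With C# on degree 1, the tonic of the new key is C#.
Degree 1 carries a minor triad in minor keys, so the destination is C# minor.
Check: the diatonic triads of C# minor (natural minor) are C#m (i), D#dim (ii°), E (III), F#m (iv), G#m (v), A (VI), B (VII) — C# minor is indeed i.

C# minor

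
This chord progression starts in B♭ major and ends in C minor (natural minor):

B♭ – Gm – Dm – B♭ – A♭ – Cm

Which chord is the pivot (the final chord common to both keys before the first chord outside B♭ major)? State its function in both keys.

B♭ — I in B♭ major, VII in C minor

Chords diatonic to B♭ major: B♭, Cm, Dm, E♭, F, Gm, Adim.
Reading the progression, the first chord not in that set is A♭, so the modulation leaves B♭ major there.
The chord immediately before A♭ is B♭, which is diatonic to both keys: I in B♭ major and VII in C minor.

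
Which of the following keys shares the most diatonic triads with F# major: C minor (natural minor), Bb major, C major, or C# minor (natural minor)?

Triads of F# major: F# major (I), G# minor (ii), A# minor (iii), B major (IV), C# major (V), D# minor (vi), E# diminished (vii°).
C minor (natural minor) shares 0: none.
Bb major shares 0: none.
C major shares 0: none.
C# minor (natural minor) shares 2: G#m, B.
The most common triads (2) are shared with C# minor.

C# minor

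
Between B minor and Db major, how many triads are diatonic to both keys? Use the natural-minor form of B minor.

0

Diatonic triads of B minor (natural minor): Bm (i), C#dim (ii°), D (III), Em (iv), F#m (v), G (VI), A (VII).
Diatonic triads of Db major: Db (I), Ebm (ii), Fm (iii), Gb (IV), Ab (V), Bbm (vi), Cdim (vii°).
No triad has the same root and quality in both keys.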